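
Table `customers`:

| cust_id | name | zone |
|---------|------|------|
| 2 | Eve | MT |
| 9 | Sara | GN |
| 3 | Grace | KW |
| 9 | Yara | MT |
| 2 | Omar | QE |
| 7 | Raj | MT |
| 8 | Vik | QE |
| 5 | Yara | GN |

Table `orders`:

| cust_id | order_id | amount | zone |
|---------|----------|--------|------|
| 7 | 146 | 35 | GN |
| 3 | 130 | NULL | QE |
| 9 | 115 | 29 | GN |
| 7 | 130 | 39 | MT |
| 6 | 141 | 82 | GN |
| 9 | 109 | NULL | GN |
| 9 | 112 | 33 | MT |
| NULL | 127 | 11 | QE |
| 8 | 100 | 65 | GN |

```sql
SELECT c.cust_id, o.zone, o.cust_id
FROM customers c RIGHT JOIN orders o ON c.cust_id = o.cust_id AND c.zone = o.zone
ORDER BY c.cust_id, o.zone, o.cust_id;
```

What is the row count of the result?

9

RIGHT JOIN keeps every row from `orders`; unmatched rows get NULL for `customers`'s columns.
Matching on c.cust_id = o.cust_id AND c.zone = o.zone. A NULL in a compared column never satisfies the condition.
- c (cust_id=2, zone=MT) has no partner in o.
- c (cust_id=9, zone=GN) pairs with 2 row(s) of o.
- c (cust_id=3, zone=KW) has no partner in o.
- c (cust_id=9, zone=MT) pairs with 1 row(s) of o.
- c (cust_id=2, zone=QE) has no partner in o.
- c (cust_id=7, zone=MT) pairs with 1 row(s) of o.
- c (cust_id=8, zone=QE) has no partner in o.
- c (cust_id=5, zone=GN) has no partner in o.
- 5 o row(s) had no c match → kept, c columns NULL.
Total: 4 matched + 5 padded = 9 rows.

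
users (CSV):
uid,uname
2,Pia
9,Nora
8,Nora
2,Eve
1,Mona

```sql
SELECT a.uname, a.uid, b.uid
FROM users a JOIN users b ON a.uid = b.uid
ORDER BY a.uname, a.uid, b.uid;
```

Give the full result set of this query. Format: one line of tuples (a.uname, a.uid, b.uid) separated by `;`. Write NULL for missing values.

INNER JOIN keeps only pairs where the ON condition holds.
Matching on a.uid = b.uid.
- a[0] uid=2 → 2 match(es) in b → 2 row(s).
- a[1] uid=9 → 1 match(es) in b → 1 row(s).
- a[2] uid=8 → 1 match(es) in b → 1 row(s).
- a[3] uid=2 → 2 match(es) in b → 2 row(s).
- a[4] uid=1 → 1 match(es) in b → 1 row(s).
After projecting and ordering:
a.uname | a.uid | b.uid
Eve | 2 | 2
Eve | 2 | 2
Mona | 1 | 1
Nora | 8 | 8
Nora | 9 | 9
Pia | 2 | 2
Pia | 2 | 2

(Eve, 2, 2); (Eve, 2, 2); (Mona, 1, 1); (Nora, 8, 8); (Nora, 9, 9); (Pia, 2, 2); (Pia, 2, 2)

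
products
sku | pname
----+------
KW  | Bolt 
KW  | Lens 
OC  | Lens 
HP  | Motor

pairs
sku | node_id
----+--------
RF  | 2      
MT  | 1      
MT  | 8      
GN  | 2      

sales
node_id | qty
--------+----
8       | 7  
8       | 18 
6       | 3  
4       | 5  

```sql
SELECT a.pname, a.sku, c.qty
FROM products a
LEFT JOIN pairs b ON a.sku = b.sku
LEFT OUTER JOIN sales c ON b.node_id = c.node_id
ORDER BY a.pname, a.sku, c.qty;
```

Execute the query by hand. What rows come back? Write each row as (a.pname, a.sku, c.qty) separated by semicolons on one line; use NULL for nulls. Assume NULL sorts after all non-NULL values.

(Bolt, KW, NULL); (Lens, KW, NULL); (Lens, OC, NULL); (Motor, HP, NULL)

Evaluate left to right. First `products a LEFT JOIN pairs b` on sku: 4 row(s).
Then LEFT JOIN `sales c` on node_id: each of those 4 rows is kept; rows whose b.node_id has no match in c get NULL for c's columns.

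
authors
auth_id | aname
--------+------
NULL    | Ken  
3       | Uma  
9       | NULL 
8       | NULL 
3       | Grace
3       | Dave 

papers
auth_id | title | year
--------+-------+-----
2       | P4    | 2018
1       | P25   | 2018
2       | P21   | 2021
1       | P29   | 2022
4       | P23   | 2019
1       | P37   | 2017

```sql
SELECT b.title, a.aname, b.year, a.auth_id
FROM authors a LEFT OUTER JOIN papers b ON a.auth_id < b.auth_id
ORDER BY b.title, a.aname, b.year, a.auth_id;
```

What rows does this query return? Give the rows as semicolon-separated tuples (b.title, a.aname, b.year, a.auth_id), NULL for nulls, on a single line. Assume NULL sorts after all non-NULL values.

LEFT JOIN keeps every row from `authors`; unmatched rows get NULL for `papers`'s columns.
Matching on a.auth_id < b.auth_id. A NULL in a compared column never satisfies the condition.
- a[0] auth_id=NULL → no match; kept with NULLs on the b side.
- a[1] auth_id=3 → 1 match(es) in b → 1 row(s).
- a[2] auth_id=9 → no match; kept with NULLs on the b side.
- a[3] auth_id=8 → no match; kept with NULLs on the b side.
- a[4] auth_id=3 → 1 match(es) in b → 1 row(s).
- a[5] auth_id=3 → 1 match(es) in b → 1 row(s).
After projecting and ordering:
b.title | a.aname | b.year | a.auth_id
P23 | Dave | 2019 | 3
P23 | Grace | 2019 | 3
P23 | Uma | 2019 | 3
NULL | Ken | NULL | NULL
NULL | NULL | NULL | 8
NULL | NULL | NULL | 9

(P23, Dave, 2019, 3); (P23, Grace, 2019, 3); (P23, Uma, 2019, 3); (NULL, Ken, NULL, NULL); (NULL, NULL, NULL, 8); (NULL, NULL, NULL, 9)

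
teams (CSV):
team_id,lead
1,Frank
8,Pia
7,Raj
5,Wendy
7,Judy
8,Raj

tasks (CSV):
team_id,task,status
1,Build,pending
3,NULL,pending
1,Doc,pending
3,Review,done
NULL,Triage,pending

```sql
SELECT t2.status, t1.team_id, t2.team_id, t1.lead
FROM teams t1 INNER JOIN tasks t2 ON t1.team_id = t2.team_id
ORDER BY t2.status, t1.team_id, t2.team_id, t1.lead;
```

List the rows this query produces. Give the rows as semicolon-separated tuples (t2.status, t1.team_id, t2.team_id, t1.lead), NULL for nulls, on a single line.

(pending, 1, 1, Frank); (pending, 1, 1, Frank)

INNER JOIN keeps only pairs where the ON condition holds.
Matching on t1.team_id = t2.team_id. A NULL in a compared column never satisfies the condition.
- t1[0] team_id=1 → 2 match(es) in t2 → 2 row(s).
- t1[1] team_id=8 → no match; dropped.
- t1[2] team_id=7 → no match; dropped.
- t1[3] team_id=5 → no match; dropped.
- t1[4] team_id=7 → no match; dropped.
- t1[5] team_id=8 → no match; dropped.
After projecting and ordering:
t2.status | t1.team_id | t2.team_id | t1.lead
pending | 1 | 1 | Frank
pending | 1 | 1 | Frank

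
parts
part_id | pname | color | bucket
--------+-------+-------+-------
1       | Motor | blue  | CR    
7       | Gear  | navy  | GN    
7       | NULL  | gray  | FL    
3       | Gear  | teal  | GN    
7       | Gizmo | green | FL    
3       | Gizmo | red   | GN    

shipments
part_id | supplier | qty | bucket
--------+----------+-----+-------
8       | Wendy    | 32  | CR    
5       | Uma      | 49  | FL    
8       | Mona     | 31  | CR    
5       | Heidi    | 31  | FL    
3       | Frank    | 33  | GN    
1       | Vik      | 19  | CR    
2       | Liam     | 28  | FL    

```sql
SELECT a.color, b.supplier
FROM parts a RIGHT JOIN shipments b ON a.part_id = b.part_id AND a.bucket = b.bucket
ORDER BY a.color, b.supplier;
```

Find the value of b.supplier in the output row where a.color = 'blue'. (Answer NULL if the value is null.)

RIGHT JOIN keeps every row from `shipments`; unmatched rows get NULL for `parts`'s columns.
Matching on a.part_id = b.part_id AND a.bucket = b.bucket.
- part_id=1, bucket=CR: 1 matching b row(s), so 1 row(s) emitted.
- part_id=7, bucket=GN: no matching b row.
- part_id=7, bucket=FL: no matching b row.
- part_id=3, bucket=GN: 1 matching b row(s), so 1 row(s) emitted.
- part_id=7, bucket=FL: no matching b row.
- part_id=3, bucket=GN: 1 matching b row(s), so 1 row(s) emitted.
- 5 row(s) from b found no a partner → padded with NULL.

Vik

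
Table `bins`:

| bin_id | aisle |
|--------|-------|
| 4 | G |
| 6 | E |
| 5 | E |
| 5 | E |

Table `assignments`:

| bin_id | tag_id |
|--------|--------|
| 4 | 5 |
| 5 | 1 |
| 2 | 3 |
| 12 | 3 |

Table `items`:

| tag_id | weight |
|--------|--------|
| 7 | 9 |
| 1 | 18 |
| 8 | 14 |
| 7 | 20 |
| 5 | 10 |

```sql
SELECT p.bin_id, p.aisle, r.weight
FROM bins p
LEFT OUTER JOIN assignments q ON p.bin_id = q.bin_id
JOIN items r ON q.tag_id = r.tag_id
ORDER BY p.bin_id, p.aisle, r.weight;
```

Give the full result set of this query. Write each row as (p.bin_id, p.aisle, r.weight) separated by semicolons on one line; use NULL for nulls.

(4, G, 10); (5, E, 18); (5, E, 18)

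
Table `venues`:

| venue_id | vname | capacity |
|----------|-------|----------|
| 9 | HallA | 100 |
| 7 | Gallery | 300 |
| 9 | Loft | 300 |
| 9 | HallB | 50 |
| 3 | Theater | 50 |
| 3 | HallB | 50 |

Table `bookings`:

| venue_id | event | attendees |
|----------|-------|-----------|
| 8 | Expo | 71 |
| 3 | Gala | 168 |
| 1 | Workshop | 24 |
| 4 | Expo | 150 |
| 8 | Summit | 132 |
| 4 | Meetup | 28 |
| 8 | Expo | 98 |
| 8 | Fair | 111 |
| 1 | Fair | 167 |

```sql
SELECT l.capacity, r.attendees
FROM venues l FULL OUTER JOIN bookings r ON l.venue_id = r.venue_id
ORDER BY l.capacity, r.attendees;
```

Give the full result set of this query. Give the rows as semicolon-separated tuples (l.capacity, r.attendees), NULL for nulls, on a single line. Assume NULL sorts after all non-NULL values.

FULL OUTER JOIN keeps every row from both sides; unmatched rows get NULL for the other side's columns.
Matching on l.venue_id = r.venue_id.
Matched pairs: 2; unmatched l rows kept: 4; unmatched r rows kept: 8.

(50, 168); (50, 168); (50, NULL); (100, NULL); (300, NULL); (300, NULL); (NULL, 24); (NULL, 28); (NULL, 71); (NULL, 98); (NULL, 111); (NULL, 132); (NULL, 150); (NULL, 167)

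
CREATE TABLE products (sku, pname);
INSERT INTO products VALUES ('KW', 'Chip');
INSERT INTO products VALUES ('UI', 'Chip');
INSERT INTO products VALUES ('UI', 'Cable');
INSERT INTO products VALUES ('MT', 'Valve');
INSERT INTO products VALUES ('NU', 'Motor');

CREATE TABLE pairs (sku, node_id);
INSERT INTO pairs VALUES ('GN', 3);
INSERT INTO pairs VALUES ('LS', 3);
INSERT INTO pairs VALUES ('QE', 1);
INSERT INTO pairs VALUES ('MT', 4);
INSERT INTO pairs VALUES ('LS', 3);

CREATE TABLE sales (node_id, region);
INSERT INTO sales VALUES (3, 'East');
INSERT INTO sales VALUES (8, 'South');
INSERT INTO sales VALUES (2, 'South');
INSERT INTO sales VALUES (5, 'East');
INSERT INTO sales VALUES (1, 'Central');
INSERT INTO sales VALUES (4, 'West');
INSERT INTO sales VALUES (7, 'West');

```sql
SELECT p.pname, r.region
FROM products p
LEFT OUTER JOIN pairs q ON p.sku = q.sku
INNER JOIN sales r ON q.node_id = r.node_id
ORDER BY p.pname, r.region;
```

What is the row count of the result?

1

Joins associate left-to-right: products LEFT JOIN pairs on sku gives 5 intermediate row(s).
Then INNER JOIN `sales r` on node_id: keep only rows whose q.node_id appears in r.
Result: 1 row(s).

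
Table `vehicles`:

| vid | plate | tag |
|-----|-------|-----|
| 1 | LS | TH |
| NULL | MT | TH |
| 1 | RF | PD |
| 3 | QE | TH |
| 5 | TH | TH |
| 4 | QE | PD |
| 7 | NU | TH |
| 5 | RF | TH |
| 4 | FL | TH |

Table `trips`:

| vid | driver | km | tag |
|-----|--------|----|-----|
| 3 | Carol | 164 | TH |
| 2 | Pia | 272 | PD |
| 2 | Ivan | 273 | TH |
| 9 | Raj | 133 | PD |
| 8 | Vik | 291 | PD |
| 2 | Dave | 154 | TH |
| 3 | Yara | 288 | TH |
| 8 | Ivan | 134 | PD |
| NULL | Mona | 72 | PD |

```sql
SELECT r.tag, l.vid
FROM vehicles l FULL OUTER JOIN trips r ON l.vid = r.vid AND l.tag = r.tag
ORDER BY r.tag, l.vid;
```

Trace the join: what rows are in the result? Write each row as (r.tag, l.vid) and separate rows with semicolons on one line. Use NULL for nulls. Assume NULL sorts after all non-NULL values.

FULL OUTER JOIN keeps every row from both sides; unmatched rows get NULL for the other side's columns.
Matching on l.vid = r.vid AND l.tag = r.tag. A NULL in a compared column never satisfies the condition.
Matched pairs: 2; unmatched l rows kept: 8; unmatched r rows kept: 7.

(PD, NULL); (PD, NULL); (PD, NULL); (PD, NULL); (PD, NULL); (TH, 3); (TH, 3); (TH, NULL); (TH, NULL); (NULL, 1); (NULL, 1); (NULL, 4); (NULL, 4); (NULL, 5); (NULL, 5); (NULL, 7); (NULL, NULL)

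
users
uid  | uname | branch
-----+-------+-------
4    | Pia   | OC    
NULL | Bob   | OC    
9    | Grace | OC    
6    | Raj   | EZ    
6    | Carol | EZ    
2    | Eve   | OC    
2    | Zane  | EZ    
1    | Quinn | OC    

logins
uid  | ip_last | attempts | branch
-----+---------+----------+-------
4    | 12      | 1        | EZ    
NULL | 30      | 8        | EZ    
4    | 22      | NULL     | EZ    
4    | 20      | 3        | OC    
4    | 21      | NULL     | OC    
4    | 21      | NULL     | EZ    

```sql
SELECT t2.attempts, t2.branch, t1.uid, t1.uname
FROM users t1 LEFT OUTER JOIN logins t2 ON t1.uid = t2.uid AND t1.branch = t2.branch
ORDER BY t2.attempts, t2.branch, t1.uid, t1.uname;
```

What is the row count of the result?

LEFT JOIN keeps every row from `users`; unmatched rows get NULL for `logins`'s columns.
Matching on t1.uid = t2.uid AND t1.branch = t2.branch. A NULL in a compared column never satisfies the condition.
Matched pairs: 2; unmatched t1 rows kept: 7.
Total: 2 matched + 7 padded = 9 rows.

9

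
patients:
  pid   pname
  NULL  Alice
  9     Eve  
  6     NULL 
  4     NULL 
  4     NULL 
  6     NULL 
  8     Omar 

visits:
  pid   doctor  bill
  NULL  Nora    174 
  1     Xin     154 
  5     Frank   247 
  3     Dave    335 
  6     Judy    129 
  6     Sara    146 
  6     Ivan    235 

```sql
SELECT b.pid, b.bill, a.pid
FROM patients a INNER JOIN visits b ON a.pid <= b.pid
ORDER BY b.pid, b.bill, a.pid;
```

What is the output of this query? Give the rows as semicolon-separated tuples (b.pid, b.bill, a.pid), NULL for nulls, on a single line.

INNER JOIN keeps only pairs where the ON condition holds.
Matching on a.pid <= b.pid. A NULL in a compared column never satisfies the condition.
Matched pairs: 14.

(5, 247, 4); (5, 247, 4); (6, 129, 4); (6, 129, 4); (6, 129, 6); (6, 129, 6); (6, 146, 4); (6, 146, 4); (6, 146, 6); (6, 146, 6); (6, 235, 4); (6, 235, 4); (6, 235, 6); (6, 235, 6)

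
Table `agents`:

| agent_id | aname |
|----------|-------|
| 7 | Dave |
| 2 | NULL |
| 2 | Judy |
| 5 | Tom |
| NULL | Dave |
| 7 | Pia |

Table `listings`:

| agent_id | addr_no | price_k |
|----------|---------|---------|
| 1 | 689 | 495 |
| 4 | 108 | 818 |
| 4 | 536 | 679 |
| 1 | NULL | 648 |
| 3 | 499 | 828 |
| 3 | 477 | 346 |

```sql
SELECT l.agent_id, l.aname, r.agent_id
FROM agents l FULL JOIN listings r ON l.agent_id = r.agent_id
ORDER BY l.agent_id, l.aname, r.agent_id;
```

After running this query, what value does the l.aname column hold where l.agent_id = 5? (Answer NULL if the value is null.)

Tom

FULL OUTER JOIN keeps every row from both sides; unmatched rows get NULL for the other side's columns.
Matching on l.agent_id = r.agent_id. A NULL in a compared column never satisfies the condition.
Matched pairs: 0; unmatched l rows kept: 6; unmatched r rows kept: 6.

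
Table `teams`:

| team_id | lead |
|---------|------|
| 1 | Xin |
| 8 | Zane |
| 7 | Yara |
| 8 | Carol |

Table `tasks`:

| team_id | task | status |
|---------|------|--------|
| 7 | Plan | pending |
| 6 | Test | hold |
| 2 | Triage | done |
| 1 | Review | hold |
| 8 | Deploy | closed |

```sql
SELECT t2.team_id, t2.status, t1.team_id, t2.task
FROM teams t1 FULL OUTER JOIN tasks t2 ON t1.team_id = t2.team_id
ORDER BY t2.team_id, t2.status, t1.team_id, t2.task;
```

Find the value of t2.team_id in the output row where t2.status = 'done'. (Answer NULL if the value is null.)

FULL OUTER JOIN keeps every row from both sides; unmatched rows get NULL for the other side's columns.
Matching on t1.team_id = t2.team_id.
- t1[0] team_id=1 → 1 match(es) in t2 → 1 row(s).
- t1[1] team_id=8 → 1 match(es) in t2 → 1 row(s).
- t1[2] team_id=7 → 1 match(es) in t2 → 1 row(s).
- t1[3] team_id=8 → 1 match(es) in t2 → 1 row(s).
- 2 t2 row(s) had no t1 match → kept, t1 columns NULL.

2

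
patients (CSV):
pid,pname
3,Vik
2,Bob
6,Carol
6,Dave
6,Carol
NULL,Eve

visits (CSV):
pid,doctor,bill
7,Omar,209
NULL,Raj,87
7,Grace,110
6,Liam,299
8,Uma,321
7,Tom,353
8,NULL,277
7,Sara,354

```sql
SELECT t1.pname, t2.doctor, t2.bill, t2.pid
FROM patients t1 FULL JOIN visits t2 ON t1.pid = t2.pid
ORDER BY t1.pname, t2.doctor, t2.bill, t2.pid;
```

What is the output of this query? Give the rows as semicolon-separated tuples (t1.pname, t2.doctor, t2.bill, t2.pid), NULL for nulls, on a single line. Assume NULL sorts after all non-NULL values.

FULL OUTER JOIN keeps every row from both sides; unmatched rows get NULL for the other side's columns.
Matching on t1.pid = t2.pid. A NULL in a compared column never satisfies the condition.
- pid=3: no t2 row matches, row kept with t2 columns NULL.
- pid=2: no t2 row matches, row kept with t2 columns NULL.
- pid=6: 1 matching t2 row(s), so 1 row(s) emitted.
- pid=6: 1 matching t2 row(s), so 1 row(s) emitted.
- pid=6: 1 matching t2 row(s), so 1 row(s) emitted.
- pid=NULL: no t2 row matches, row kept with t2 columns NULL.
- 7 row(s) from t2 found no t1 partner → padded with NULL.

(Bob, NULL, NULL, NULL); (Carol, Liam, 299, 6); (Carol, Liam, 299, 6); (Dave, Liam, 299, 6); (Eve, NULL, NULL, NULL); (Vik, NULL, NULL, NULL); (NULL, Grace, 110, 7); (NULL, Omar, 209, 7); (NULL, Raj, 87, NULL); (NULL, Sara, 354, 7); (NULL, Tom, 353, 7); (NULL, Uma, 321, 8); (NULL, NULL, 277, 8)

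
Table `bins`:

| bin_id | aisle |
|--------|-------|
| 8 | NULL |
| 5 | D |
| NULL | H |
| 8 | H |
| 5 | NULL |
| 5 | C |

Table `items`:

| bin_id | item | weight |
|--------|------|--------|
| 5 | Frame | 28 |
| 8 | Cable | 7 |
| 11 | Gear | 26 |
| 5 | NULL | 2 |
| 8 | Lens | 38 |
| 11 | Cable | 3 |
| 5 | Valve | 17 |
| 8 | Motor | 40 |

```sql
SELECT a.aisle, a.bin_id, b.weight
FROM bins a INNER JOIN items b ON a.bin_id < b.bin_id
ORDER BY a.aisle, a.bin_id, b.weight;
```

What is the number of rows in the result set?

INNER JOIN keeps only pairs where the ON condition holds.
Matching on a.bin_id < b.bin_id. A NULL in a compared column never satisfies the condition.
Matched pairs: 19.
Total: 19 rows.

19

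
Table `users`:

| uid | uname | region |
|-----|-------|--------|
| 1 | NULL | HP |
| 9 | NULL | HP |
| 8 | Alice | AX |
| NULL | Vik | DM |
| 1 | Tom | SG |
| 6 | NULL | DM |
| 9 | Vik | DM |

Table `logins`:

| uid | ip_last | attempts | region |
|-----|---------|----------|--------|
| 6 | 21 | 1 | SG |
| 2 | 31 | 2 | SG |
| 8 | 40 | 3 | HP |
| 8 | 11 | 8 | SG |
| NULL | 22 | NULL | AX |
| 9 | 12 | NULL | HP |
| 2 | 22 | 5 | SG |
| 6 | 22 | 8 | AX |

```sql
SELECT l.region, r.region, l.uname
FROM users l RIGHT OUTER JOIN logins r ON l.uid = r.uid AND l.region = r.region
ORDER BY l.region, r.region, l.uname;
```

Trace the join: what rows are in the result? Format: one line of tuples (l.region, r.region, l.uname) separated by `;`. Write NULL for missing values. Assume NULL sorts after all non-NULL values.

(HP, HP, NULL); (NULL, AX, NULL); (NULL, AX, NULL); (NULL, HP, NULL); (NULL, SG, NULL); (NULL, SG, NULL); (NULL, SG, NULL); (NULL, SG, NULL)

RIGHT JOIN keeps every row from `logins`; unmatched rows get NULL for `users`'s columns.
Matching on l.uid = r.uid AND l.region = r.region. A NULL in a compared column never satisfies the condition.
- uid=1, region=HP: no matching r row.
- uid=9, region=HP: 1 matching r row(s), so 1 row(s) emitted.
- uid=8, region=AX: no matching r row.
- uid=NULL, region=DM: no matching r row.
- uid=1, region=SG: no matching r row.
- uid=6, region=DM: no matching r row.
- uid=9, region=DM: no matching r row.
- 7 row(s) from r found no l partner → padded with NULL.
After projecting and ordering:
l.region | r.region | l.uname
HP | HP | NULL
NULL | AX | NULL
NULL | AX | NULL
NULL | HP | NULL
NULL | SG | NULL
NULL | SG | NULL
NULL | SG | NULL
NULL | SG | NULL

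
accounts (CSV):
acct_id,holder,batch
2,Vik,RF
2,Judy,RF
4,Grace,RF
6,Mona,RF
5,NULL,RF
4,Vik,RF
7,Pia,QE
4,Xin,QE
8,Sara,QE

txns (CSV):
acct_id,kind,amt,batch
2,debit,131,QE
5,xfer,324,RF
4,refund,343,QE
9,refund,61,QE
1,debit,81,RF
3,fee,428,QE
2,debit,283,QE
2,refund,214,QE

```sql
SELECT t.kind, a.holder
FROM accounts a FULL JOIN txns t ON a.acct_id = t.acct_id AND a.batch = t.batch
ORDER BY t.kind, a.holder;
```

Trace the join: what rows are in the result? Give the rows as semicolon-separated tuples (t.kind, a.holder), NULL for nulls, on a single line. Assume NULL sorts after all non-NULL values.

FULL OUTER JOIN keeps every row from both sides; unmatched rows get NULL for the other side's columns.
Matching on a.acct_id = t.acct_id AND a.batch = t.batch.
- a row (acct_id=2, batch=RF): no match → kept, t columns NULL.
- a row (acct_id=2, batch=RF): no match → kept, t columns NULL.
- a row (acct_id=4, batch=RF): no match → kept, t columns NULL.
- a row (acct_id=6, batch=RF): no match → kept, t columns NULL.
- a row (acct_id=5, batch=RF): matches 1 t row(s) → 1 output row(s).
- a row (acct_id=4, batch=RF): no match → kept, t columns NULL.
- a row (acct_id=7, batch=QE): no match → kept, t columns NULL.
- a row (acct_id=4, batch=QE): matches 1 t row(s) → 1 output row(s).
- a row (acct_id=8, batch=QE): no match → kept, t columns NULL.
- 6 t row(s) had no a match → kept, a columns NULL.

(debit, NULL); (debit, NULL); (debit, NULL); (fee, NULL); (refund, Xin); (refund, NULL); (refund, NULL); (xfer, NULL); (NULL, Grace); (NULL, Judy); (NULL, Mona); (NULL, Pia); (NULL, Sara); (NULL, Vik); (NULL, Vik)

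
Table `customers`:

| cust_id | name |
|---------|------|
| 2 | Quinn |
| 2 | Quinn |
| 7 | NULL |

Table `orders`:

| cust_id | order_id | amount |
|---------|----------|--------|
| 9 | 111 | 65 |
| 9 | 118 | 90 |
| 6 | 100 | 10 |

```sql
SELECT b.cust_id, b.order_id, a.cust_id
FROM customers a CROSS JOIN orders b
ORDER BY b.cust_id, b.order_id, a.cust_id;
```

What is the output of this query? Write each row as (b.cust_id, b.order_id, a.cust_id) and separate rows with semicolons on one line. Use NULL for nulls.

(6, 100, 2); (6, 100, 2); (6, 100, 7); (9, 111, 2); (9, 111, 2); (9, 111, 7); (9, 118, 2); (9, 118, 2); (9, 118, 7)

CROSS JOIN pairs every row of `customers` with every row of `orders`: 3 × 3 = 9 rows.
After projecting and ordering:
b.cust_id | b.order_id | a.cust_id
6 | 100 | 2
6 | 100 | 2
6 | 100 | 7
9 | 111 | 2
9 | 111 | 2
9 | 111 | 7
9 | 118 | 2
9 | 118 | 2
9 | 118 | 7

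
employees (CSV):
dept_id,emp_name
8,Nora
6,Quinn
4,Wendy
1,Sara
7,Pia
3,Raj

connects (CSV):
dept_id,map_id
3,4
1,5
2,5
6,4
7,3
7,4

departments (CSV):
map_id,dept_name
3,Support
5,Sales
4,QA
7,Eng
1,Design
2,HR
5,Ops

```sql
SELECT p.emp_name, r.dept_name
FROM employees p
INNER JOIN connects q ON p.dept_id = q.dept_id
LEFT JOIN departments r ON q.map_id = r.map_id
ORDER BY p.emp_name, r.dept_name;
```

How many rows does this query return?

6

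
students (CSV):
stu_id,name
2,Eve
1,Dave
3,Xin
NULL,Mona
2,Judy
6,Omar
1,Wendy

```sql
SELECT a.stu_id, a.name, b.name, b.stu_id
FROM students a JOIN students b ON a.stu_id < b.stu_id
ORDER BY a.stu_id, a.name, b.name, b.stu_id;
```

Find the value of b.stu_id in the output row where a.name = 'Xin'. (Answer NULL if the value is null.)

6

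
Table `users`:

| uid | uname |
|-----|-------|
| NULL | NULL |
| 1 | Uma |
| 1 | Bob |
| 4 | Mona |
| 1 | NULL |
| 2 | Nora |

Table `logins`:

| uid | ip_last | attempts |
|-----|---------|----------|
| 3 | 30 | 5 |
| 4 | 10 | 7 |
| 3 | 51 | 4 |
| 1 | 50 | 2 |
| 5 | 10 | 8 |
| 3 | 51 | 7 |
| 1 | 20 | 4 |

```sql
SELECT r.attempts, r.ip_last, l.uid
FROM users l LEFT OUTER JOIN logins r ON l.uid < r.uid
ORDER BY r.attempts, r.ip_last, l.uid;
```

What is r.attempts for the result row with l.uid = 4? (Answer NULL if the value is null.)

8

LEFT JOIN keeps every row from `users`; unmatched rows get NULL for `logins`'s columns.
Matching on l.uid < r.uid. A NULL in a compared column never satisfies the condition.
- l row (uid=NULL): no match → kept, r columns NULL.
- l row (uid=1): matches 5 r row(s) → 5 output row(s).
- l row (uid=1): matches 5 r row(s) → 5 output row(s).
- l row (uid=4): matches 1 r row(s) → 1 output row(s).
- l row (uid=1): matches 5 r row(s) → 5 output row(s).
- l row (uid=2): matches 5 r row(s) → 5 output row(s).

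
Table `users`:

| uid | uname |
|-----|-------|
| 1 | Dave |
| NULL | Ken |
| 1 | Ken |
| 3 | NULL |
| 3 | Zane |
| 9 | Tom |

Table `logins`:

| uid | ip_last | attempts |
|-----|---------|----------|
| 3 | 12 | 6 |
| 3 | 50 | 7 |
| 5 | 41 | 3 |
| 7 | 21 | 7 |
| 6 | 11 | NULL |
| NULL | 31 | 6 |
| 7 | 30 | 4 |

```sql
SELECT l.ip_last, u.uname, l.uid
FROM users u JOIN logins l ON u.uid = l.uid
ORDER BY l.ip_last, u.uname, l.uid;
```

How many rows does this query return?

INNER JOIN keeps only pairs where the ON condition holds.
Matching on u.uid = l.uid. A NULL in a compared column never satisfies the condition.
Matched pairs: 4.
Total: 4 rows.

4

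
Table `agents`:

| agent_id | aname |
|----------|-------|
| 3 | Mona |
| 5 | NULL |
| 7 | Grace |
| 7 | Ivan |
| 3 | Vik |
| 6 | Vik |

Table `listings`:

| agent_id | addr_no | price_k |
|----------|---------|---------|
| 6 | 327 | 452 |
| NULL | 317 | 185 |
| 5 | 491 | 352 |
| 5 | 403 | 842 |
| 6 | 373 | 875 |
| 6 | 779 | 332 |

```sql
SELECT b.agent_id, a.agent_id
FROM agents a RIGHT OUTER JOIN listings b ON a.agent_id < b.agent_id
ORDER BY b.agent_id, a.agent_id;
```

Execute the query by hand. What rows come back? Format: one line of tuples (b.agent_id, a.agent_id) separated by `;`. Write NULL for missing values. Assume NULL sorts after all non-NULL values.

(5, 3); (5, 3); (5, 3); (5, 3); (6, 3); (6, 3); (6, 3); (6, 3); (6, 3); (6, 3); (6, 5); (6, 5); (6, 5); (NULL, NULL)

RIGHT JOIN keeps every row from `listings`; unmatched rows get NULL for `agents`'s columns.
Matching on a.agent_id < b.agent_id. A NULL in a compared column never satisfies the condition.
Matched pairs: 13; unmatched b rows kept: 1.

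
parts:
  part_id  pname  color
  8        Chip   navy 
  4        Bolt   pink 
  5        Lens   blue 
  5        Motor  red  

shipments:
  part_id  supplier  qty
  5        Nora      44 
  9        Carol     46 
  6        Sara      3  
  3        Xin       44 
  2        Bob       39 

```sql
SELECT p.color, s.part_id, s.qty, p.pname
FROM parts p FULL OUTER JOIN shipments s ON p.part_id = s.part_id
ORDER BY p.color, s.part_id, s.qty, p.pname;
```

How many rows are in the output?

8

FULL OUTER JOIN keeps every row from both sides; unmatched rows get NULL for the other side's columns.
Matching on p.part_id = s.part_id.
- part_id=8: no s row matches, row kept with s columns NULL.
- part_id=4: no s row matches, row kept with s columns NULL.
- part_id=5: 1 matching s row(s), so 1 row(s) emitted.
- part_id=5: 1 matching s row(s), so 1 row(s) emitted.
- 4 row(s) from s found no p partner → padded with NULL.
Total: 2 matched + 6 padded = 8 rows.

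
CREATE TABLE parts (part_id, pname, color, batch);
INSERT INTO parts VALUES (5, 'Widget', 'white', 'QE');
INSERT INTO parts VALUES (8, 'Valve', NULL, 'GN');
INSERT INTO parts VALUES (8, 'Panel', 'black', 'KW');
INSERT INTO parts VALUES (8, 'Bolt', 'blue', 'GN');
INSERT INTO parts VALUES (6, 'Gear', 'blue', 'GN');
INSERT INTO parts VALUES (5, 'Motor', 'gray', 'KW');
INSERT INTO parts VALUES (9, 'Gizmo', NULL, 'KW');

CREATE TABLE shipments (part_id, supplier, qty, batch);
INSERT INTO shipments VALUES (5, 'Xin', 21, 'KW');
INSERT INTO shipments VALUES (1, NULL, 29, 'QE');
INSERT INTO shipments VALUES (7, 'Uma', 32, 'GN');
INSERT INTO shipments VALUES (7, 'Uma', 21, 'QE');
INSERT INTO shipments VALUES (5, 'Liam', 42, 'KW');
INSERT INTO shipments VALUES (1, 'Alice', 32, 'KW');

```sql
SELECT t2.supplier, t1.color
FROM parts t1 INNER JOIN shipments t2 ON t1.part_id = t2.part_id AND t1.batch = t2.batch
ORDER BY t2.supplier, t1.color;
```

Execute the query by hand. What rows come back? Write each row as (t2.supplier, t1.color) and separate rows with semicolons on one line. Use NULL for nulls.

INNER JOIN keeps only pairs where the ON condition holds.
Matching on t1.part_id = t2.part_id AND t1.batch = t2.batch.
- part_id=5, batch=QE: no matching t2 row, dropped.
- part_id=8, batch=GN: no matching t2 row, dropped.
- part_id=8, batch=KW: no matching t2 row, dropped.
- part_id=8, batch=GN: no matching t2 row, dropped.
- part_id=6, batch=GN: no matching t2 row, dropped.
- part_id=5, batch=KW: 2 matching t2 row(s), so 2 row(s) emitted.
- part_id=9, batch=KW: no matching t2 row, dropped.
After projecting and ordering:
t2.supplier | t1.color
Liam | gray
Xin | gray

(Liam, gray); (Xin, gray)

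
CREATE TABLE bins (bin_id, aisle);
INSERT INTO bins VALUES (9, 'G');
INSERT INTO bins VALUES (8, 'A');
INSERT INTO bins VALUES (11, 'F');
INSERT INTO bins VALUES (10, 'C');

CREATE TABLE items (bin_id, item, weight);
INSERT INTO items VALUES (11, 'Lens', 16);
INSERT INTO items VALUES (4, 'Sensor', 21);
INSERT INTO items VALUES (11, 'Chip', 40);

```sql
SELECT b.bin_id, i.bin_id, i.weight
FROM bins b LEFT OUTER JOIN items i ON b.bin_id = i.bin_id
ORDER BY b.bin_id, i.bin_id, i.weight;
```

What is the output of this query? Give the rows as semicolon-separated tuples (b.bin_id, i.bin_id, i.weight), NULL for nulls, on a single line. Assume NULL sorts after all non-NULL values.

(8, NULL, NULL); (9, NULL, NULL); (10, NULL, NULL); (11, 11, 16); (11, 11, 40)

LEFT JOIN keeps every row from `bins`; unmatched rows get NULL for `items`'s columns.
Matching on b.bin_id = i.bin_id.
- b[0] bin_id=9 → no match; kept with NULLs on the i side.
- b[1] bin_id=8 → no match; kept with NULLs on the i side.
- b[2] bin_id=11 → 2 match(es) in i → 2 row(s).
- b[3] bin_id=10 → no match; kept with NULLs on the i side.
After projecting and ordering:
b.bin_id | i.bin_id | i.weight
8 | NULL | NULL
9 | NULL | NULL
10 | NULL | NULL
11 | 11 | 16
11 | 11 | 40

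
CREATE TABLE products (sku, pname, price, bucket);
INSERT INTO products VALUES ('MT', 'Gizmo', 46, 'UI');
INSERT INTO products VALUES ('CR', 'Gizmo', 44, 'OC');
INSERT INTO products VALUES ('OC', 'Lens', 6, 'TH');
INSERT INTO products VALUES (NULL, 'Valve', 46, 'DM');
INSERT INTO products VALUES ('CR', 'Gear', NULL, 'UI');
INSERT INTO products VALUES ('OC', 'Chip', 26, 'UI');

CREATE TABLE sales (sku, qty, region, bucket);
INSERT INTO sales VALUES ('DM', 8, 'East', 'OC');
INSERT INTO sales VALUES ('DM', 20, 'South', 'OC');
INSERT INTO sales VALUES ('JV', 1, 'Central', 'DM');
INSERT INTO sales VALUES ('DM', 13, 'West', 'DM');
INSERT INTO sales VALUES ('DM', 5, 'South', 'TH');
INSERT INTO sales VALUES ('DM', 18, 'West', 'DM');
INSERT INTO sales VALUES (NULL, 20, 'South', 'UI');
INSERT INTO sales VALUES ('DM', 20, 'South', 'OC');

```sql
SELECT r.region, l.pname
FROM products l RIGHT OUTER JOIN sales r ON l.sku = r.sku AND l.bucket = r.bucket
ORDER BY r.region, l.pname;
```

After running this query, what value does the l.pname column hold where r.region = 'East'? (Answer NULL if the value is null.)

RIGHT JOIN keeps every row from `sales`; unmatched rows get NULL for `products`'s columns.
Matching on l.sku = r.sku AND l.bucket = r.bucket. A NULL in a compared column never satisfies the condition.
- sku=MT, bucket=UI: no matching r row.
- sku=CR, bucket=OC: no matching r row.
- sku=OC, bucket=TH: no matching r row.
- sku=NULL, bucket=DM: no matching r row.
- sku=CR, bucket=UI: no matching r row.
- sku=OC, bucket=UI: no matching r row.
- plus 8 unmatched r row(s), each kept with NULL l columns.

NULL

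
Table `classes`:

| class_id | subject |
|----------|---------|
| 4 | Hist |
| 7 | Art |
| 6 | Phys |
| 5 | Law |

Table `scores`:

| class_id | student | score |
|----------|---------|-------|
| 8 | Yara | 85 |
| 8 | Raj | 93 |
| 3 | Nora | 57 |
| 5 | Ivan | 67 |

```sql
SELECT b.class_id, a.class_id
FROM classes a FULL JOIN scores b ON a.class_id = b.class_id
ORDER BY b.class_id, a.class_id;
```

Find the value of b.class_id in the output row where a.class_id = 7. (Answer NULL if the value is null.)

FULL OUTER JOIN keeps every row from both sides; unmatched rows get NULL for the other side's columns.
Matching on a.class_id = b.class_id.
- class_id=4: no b row matches, row kept with b columns NULL.
- class_id=7: no b row matches, row kept with b columns NULL.
- class_id=6: no b row matches, row kept with b columns NULL.
- class_id=5: 1 matching b row(s), so 1 row(s) emitted.
- 3 row(s) from b found no a partner → padded with NULL.

NULL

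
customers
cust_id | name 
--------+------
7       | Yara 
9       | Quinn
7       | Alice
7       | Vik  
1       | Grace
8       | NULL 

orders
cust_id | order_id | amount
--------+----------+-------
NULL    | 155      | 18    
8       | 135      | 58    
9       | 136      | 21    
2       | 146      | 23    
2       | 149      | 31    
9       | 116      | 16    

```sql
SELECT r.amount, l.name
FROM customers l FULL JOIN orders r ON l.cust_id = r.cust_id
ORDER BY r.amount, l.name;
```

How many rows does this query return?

10

FULL OUTER JOIN keeps every row from both sides; unmatched rows get NULL for the other side's columns.
Matching on l.cust_id = r.cust_id. A NULL in a compared column never satisfies the condition.
Matched pairs: 3; unmatched l rows kept: 4; unmatched r rows kept: 3.
Total: 3 matched + 7 padded = 10 rows.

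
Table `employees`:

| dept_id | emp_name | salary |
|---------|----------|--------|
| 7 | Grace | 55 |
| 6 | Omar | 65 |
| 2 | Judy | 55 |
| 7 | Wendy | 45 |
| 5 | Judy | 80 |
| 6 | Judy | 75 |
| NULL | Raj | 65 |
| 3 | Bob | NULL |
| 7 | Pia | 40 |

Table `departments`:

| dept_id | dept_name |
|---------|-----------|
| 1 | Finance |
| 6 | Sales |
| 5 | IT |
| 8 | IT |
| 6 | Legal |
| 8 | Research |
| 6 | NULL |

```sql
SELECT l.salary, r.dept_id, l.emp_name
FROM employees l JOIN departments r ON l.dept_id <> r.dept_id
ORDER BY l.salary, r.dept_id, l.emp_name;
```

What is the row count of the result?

49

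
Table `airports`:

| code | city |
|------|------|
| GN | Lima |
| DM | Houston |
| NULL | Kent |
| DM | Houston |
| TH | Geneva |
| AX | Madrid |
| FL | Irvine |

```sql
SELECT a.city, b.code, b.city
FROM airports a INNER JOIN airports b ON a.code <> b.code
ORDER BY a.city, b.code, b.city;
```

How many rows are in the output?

INNER JOIN keeps only pairs where the ON condition holds.
Matching on a.code <> b.code. A NULL in a compared column never satisfies the condition.
- code=GN: 5 matching b row(s), so 5 row(s) emitted.
- code=DM: 4 matching b row(s), so 4 row(s) emitted.
- code=NULL: no matching b row, dropped.
- code=DM: 4 matching b row(s), so 4 row(s) emitted.
- code=TH: 5 matching b row(s), so 5 row(s) emitted.
- code=AX: 5 matching b row(s), so 5 row(s) emitted.
- code=FL: 5 matching b row(s), so 5 row(s) emitted.
Total: 28 rows.

28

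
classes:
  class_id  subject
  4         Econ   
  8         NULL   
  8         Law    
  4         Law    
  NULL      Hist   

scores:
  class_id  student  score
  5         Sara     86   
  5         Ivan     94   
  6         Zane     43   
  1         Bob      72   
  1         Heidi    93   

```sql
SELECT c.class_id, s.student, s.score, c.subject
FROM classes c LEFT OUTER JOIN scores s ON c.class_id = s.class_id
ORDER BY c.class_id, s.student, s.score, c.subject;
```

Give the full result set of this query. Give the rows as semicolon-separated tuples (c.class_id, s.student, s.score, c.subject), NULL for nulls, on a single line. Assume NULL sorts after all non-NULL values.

LEFT JOIN keeps every row from `classes`; unmatched rows get NULL for `scores`'s columns.
Matching on c.class_id = s.class_id. A NULL in a compared column never satisfies the condition.
- c row (class_id=4): no match → kept, s columns NULL.
- c row (class_id=8): no match → kept, s columns NULL.
- c row (class_id=8): no match → kept, s columns NULL.
- c row (class_id=4): no match → kept, s columns NULL.
- c row (class_id=NULL): no match → kept, s columns NULL.
After projecting and ordering:
c.class_id | s.student | s.score | c.subject
4 | NULL | NULL | Econ
4 | NULL | NULL | Law
8 | NULL | NULL | Law
8 | NULL | NULL | NULL
NULL | NULL | NULL | Hist

(4, NULL, NULL, Econ); (4, NULL, NULL, Law); (8, NULL, NULL, Law); (8, NULL, NULL, NULL); (NULL, NULL, NULL, Hist)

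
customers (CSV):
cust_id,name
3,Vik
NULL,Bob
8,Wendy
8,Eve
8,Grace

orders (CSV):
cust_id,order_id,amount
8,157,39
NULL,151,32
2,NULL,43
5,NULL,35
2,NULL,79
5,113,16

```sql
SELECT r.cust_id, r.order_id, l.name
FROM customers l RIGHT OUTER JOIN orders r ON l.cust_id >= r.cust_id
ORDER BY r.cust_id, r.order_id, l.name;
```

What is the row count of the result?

18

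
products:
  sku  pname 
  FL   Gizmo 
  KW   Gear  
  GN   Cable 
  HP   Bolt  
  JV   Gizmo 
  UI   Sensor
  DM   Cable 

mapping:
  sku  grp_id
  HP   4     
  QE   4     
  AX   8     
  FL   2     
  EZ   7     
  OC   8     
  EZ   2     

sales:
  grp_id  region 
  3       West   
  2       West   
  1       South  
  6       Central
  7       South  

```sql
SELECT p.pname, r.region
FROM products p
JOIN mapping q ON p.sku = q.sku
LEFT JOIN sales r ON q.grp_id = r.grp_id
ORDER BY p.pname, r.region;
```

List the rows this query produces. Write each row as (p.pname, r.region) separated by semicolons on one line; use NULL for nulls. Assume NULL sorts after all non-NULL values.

Evaluate left to right. First `products p INNER JOIN mapping q` on sku: 2 row(s).
Then LEFT JOIN `sales r` on grp_id: each of those 2 rows is kept; rows whose q.grp_id has no match in r get NULL for r's columns.

(Bolt, NULL); (Gizmo, West)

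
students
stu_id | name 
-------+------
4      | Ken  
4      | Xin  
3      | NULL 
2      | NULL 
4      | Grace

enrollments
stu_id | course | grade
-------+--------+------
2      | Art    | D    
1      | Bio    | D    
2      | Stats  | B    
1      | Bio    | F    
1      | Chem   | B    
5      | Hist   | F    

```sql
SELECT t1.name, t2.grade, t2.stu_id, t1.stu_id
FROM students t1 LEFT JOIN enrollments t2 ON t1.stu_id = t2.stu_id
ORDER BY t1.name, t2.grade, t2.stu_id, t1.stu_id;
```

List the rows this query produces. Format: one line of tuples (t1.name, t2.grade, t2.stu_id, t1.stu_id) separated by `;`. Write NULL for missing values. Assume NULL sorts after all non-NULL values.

(Grace, NULL, NULL, 4); (Ken, NULL, NULL, 4); (Xin, NULL, NULL, 4); (NULL, B, 2, 2); (NULL, D, 2, 2); (NULL, NULL, NULL, 3)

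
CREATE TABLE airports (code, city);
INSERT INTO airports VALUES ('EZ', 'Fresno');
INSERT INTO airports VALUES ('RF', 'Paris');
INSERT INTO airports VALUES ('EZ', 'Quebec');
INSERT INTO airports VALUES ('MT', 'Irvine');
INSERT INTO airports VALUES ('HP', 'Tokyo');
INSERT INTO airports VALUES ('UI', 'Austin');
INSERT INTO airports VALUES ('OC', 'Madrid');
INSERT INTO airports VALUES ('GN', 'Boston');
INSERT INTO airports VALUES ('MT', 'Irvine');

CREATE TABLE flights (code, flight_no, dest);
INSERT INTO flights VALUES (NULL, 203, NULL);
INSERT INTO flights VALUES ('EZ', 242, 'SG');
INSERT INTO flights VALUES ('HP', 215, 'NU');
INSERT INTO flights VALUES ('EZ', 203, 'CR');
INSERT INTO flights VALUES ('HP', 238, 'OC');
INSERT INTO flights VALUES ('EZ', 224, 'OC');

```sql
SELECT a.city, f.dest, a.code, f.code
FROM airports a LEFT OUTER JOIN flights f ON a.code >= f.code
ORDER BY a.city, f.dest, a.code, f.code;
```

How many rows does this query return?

39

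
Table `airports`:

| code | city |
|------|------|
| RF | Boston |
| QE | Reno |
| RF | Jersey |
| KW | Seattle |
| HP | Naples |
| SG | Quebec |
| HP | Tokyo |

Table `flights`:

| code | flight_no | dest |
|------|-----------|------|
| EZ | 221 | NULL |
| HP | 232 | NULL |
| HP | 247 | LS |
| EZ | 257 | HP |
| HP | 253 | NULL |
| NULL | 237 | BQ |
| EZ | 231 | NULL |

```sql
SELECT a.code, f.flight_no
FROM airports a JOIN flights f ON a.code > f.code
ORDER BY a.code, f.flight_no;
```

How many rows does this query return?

INNER JOIN keeps only pairs where the ON condition holds.
Matching on a.code > f.code. A NULL in a compared column never satisfies the condition.
- a row (code=RF): matches 6 f row(s) → 6 output row(s).
- a row (code=QE): matches 6 f row(s) → 6 output row(s).
- a row (code=RF): matches 6 f row(s) → 6 output row(s).
- a row (code=KW): matches 6 f row(s) → 6 output row(s).
- a row (code=HP): matches 3 f row(s) → 3 output row(s).
- a row (code=SG): matches 6 f row(s) → 6 output row(s).
- a row (code=HP): matches 3 f row(s) → 3 output row(s).
Total: 36 rows.

36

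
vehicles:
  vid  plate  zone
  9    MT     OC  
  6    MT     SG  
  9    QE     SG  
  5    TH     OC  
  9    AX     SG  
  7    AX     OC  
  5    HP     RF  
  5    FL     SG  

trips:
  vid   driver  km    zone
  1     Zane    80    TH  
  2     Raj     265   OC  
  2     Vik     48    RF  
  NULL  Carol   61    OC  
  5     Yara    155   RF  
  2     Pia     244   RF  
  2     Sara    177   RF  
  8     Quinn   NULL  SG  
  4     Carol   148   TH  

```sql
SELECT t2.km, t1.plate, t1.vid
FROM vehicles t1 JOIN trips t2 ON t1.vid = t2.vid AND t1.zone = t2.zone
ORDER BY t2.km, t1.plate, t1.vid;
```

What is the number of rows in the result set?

1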